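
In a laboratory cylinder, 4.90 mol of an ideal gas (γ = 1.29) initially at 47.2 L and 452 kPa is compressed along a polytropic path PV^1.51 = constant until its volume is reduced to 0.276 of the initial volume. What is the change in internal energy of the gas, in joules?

68300 J

T₁ = P₁V₁/(nR) = 452×47.2/(4.90×8.314) = 524 K.
Polytropic n=1.51: T₂ = T₁(V₁/V₂)^(n−1) = 524×(3.62)^0.51 = 1010 K; P₂ = P₁(V₁/V₂)^n = 3160 kPa.
For an ideal gas ΔU = nCvΔT with Cv = R/(γ−1) = 28.7 J/(mol·K).
ΔU = 4.90×28.7×(1010−524) = 68300 J.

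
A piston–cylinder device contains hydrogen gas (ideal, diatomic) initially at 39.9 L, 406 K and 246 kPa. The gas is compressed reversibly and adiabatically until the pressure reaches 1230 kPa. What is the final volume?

12.6 L

Adiabatic: T₂/T₁ = (P₂/P₁)^((γ−1)/γ) ⇒ T₂ = 406×(5.00)^0.286 = 643 K; V₂ = 12.6 L.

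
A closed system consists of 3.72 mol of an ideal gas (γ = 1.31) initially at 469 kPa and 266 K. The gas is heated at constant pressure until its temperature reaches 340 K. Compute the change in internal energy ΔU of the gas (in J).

7380 J

V₁ = nRT₁/P₁ = 3.72×8.314×266/469 = 17.5 L.
Isobaric: P stays 469 kPa; V/T = const ⇒ T₂ = 340 K, V₂ = 22.4 L.
For an ideal gas ΔU = nCvΔT with Cv = R/(γ−1) = 26.8 J/(mol·K).
ΔU = 3.72×26.8×(340−266) = 7380 J.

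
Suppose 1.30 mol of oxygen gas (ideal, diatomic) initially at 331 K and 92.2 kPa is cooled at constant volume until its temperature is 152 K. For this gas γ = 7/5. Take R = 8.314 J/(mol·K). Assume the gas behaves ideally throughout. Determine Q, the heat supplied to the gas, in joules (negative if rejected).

V₁ = nRT₁/P₁ = 1.30×8.314×331/92.2 = 38.8 L.
Isochoric: V stays 38.8 L; P/T = const ⇒ T₂ = 152 K, P₂ = 42.3 kPa.
W = 0 (no volume change).
ΔU = nCvΔT = 1.30×20.8×(152−331) = -4840 J.
Q = ΔU = -4840 J.

-4840 J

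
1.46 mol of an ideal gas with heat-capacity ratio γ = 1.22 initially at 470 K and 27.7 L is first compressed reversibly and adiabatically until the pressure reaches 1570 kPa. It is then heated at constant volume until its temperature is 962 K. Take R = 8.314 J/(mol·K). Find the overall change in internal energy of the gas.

27100 J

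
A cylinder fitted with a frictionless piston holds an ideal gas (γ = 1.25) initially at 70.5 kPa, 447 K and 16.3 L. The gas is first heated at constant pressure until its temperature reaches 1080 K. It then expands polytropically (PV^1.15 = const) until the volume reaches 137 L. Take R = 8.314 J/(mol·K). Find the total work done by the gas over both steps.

4780 J

n = P₁V₁/(RT₁) = 70.5×16.3/(8.314×447) = 0.309 mol.
Step 1 — Isobaric: P stays 70.5 kPa; V/T = const ⇒ T₂ = 1080 K, V₂ = 39.4 L.
W = PΔV = 70.5×(39.4−16.3) kPa·L = 1630 J.
ΔU = nCvΔT = 0.309×33.3×(1080−447) = 6510 J.
Q = ΔU + W = nCpΔT = 8140 J.
State after step 1: P = 70.5 kPa, V = 39.4 L, T = 1080 K.
Step 2 — Polytropic n=1.15: T₂ = T₁(V₁/V₂)^(n−1) = 1080×(0.287)^0.15 = 896 K; P₂ = P₁(V₁/V₂)^n = 16.8 kPa.
W = (P₁V₁−P₂V₂)/(n−1) = (70.5×39.4−16.8×137)/0.15 = 3160 J.
ΔU = nCvΔT = 0.309×33.3×(896−1080) = -1890 J.
Q = ΔU + W = 1260 J.
Net over both steps: W = 4780 J, Q = 9400 J, ΔU = 4620 J.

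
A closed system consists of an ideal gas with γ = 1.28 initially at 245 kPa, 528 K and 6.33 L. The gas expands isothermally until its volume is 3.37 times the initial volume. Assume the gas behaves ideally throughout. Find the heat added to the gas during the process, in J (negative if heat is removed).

n = P₁V₁/(RT₁) = 245×6.33/(8.314×528) = 0.353 mol.
Isothermal: T stays 528 K; PV = const ⇒ V₂ = 21.3 L, P₂ = 72.7 kPa.
ΔU = 0 (ideal gas, T constant).
W = nRT ln(V₂/V₁) = 0.353×8.314×528×ln(3.37) = 1880 J.
Q = ΔU + W = 1880 J.

1880 J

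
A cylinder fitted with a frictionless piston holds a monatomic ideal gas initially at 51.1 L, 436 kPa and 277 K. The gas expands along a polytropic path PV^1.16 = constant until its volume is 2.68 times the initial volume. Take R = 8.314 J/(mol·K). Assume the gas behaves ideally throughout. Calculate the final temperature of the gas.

237 K

Polytropic n=1.16: T₂ = T₁(V₁/V₂)^(n−1) = 277×(0.373)^0.16 = 237 K; P₂ = P₁(V₁/V₂)^n = 139 kPa.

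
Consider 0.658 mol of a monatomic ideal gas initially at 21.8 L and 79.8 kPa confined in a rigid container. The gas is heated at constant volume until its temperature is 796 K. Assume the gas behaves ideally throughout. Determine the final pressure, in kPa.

T₁ = P₁V₁/(nR) = 79.8×21.8/(0.658×8.314) = 318 K.
Isochoric: V stays 21.8 L; P/T = const ⇒ T₂ = 796 K, P₂ = 200 kPa.

200 kPa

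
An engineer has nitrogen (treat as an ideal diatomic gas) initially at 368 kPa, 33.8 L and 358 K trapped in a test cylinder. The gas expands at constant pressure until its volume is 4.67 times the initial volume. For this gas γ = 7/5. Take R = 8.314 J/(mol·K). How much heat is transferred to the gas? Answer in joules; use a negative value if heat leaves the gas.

n = P₁V₁/(RT₁) = 368×33.8/(8.314×358) = 4.18 mol.
Isobaric: P stays 368 kPa; V/T = const ⇒ T₂ = 1670 K, V₂ = 158 L.
W = PΔV = 368×(158−33.8) kPa·L = 45600 J.
ΔU = nCvΔT = 4.18×20.8×(1670−358) = 114000 J.
Q = ΔU + W = nCpΔT = 160000 J.

160000 J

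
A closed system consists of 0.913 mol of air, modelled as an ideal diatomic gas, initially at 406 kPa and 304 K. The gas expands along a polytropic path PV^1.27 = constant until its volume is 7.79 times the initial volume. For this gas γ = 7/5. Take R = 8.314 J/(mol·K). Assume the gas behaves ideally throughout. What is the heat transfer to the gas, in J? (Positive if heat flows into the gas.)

1180 J

V₁ = nRT₁/P₁ = 0.913×8.314×304/406 = 5.68 L.
Polytropic n=1.27: T₂ = T₁(V₁/V₂)^(n−1) = 304×(0.128)^0.27 = 175 K; P₂ = P₁(V₁/V₂)^n = 29.9 kPa.
W = (P₁V₁−P₂V₂)/(n−1) = (406×5.68−29.9×44.3)/0.27 = 3640 J.
ΔU = nCvΔT = 0.913×20.8×(175−304) = -2450 J.
Q = ΔU + W = 1180 J.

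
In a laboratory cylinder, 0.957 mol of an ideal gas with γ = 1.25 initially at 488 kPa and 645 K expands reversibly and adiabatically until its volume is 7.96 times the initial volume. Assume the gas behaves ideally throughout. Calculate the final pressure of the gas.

36.5 kPa

V₁ = nRT₁/P₁ = 0.957×8.314×645/488 = 10.5 L.
Adiabatic: TV^(γ−1) = const ⇒ T₂ = 645×(0.126)^0.250 = 384 K; PV^γ = const ⇒ P₂ = 36.5 kPa.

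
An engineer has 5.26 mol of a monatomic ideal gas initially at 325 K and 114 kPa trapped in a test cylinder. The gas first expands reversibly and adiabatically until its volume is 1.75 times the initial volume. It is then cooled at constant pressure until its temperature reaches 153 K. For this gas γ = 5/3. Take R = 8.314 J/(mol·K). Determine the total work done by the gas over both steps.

3540 J

V₁ = nRT₁/P₁ = 5.26×8.314×325/114 = 125 L.
Step 1 — Adiabatic: TV^(γ−1) = const ⇒ T₂ = 325×(0.571)^0.667 = 224 K; PV^γ = const ⇒ P₂ = 44.9 kPa.
ΔU = nCvΔT = 5.26×12.5×(224−325) = -6640 J.
Q = 0 for an adiabatic process, so W = −ΔU = 6640 J.
State after step 1: P = 44.9 kPa, V = 218 L, T = 224 K.
Step 2 — Isobaric: P stays 44.9 kPa; V/T = const ⇒ T₂ = 153 K, V₂ = 149 L.
W = PΔV = 44.9×(149−218) kPa·L = -3100 J.
ΔU = nCvΔT = 5.26×12.5×(153−224) = -4640 J.
Q = ΔU + W = nCpΔT = -7740 J.
Net over both steps: W = 3540 J, Q = -7740 J, ΔU = -11300 J.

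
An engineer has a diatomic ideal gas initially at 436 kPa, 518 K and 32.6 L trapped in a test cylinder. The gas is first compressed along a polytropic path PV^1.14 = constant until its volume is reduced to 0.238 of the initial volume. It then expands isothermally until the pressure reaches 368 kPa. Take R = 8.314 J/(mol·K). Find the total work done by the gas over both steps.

8790 J

n = P₁V₁/(RT₁) = 436×32.6/(8.314×518) = 3.30 mol.
Step 1 — Polytropic n=1.14: T₂ = T₁(V₁/V₂)^(n−1) = 518×(4.20)^0.14 = 633 K; P₂ = P₁(V₁/V₂)^n = 2240 kPa.
W = (P₁V₁−P₂V₂)/(n−1) = (436×32.6−2240×7.76)/0.14 = -22600 J.
ΔU = nCvΔT = 3.30×20.8×(633−518) = 7910 J.
Q = ΔU + W = -14700 J.
State after step 1: P = 2240 kPa, V = 7.76 L, T = 633 K.
Step 2 — Isothermal: T stays 633 K; PV = const ⇒ V₂ = 47.2 L, P₂ = 368 kPa.
ΔU = 0 (ideal gas, T constant).
W = nRT ln(V₂/V₁) = 3.30×8.314×633×ln(6.09) = 31400 J.
Q = ΔU + W = 31400 J.
Net over both steps: W = 8790 J, Q = 16700 J, ΔU = 7910 J.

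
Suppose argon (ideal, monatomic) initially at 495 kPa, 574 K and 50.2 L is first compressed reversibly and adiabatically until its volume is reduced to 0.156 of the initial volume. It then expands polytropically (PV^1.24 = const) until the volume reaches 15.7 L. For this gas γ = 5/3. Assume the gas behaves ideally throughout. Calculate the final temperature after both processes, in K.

n = P₁V₁/(RT₁) = 495×50.2/(8.314×574) = 5.21 mol.
Step 1 — Adiabatic: TV^(γ−1) = const ⇒ T₂ = 574×(6.41)^0.667 = 1980 K; PV^γ = const ⇒ P₂ = 10900 kPa.
ΔU = nCvΔT = 5.21×12.5×(1980−574) = 91300 J.
Q = 0 for an adiabatic process, so W = −ΔU = -91300 J.
State after step 1: P = 10900 kPa, V = 7.83 L, T = 1980 K.
Step 2 — Polytropic n=1.24: T₂ = T₁(V₁/V₂)^(n−1) = 1980×(0.499)^0.24 = 1680 K; P₂ = P₁(V₁/V₂)^n = 4620 kPa.
W = (P₁V₁−P₂V₂)/(n−1) = (10900×7.83−4620×15.7)/0.24 = 54900 J.
ΔU = nCvΔT = 5.21×12.5×(1680−1980) = -19800 J.
Q = ΔU + W = 35200 J.
Net over both steps: W = -36400 J, Q = 35200 J, ΔU = 71600 J.

1680 K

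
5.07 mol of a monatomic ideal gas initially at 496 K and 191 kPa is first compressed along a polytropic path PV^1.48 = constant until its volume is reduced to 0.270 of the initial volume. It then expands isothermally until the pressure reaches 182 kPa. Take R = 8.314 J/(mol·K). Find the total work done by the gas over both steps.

39700 J

V₁ = nRT₁/P₁ = 5.07×8.314×496/191 = 109 L.
Step 1 — Polytropic n=1.48: T₂ = T₁(V₁/V₂)^(n−1) = 496×(3.70)^0.48 = 930 K; P₂ = P₁(V₁/V₂)^n = 1330 kPa.
W = (P₁V₁−P₂V₂)/(n−1) = (191×109−1330×29.6)/0.48 = -38100 J.
ΔU = nCvΔT = 5.07×12.5×(930−496) = 27400 J.
Q = ΔU + W = -10700 J.
State after step 1: P = 1330 kPa, V = 29.6 L, T = 930 K.
Step 2 — Isothermal: T stays 930 K; PV = const ⇒ V₂ = 215 L, P₂ = 182 kPa.
ΔU = 0 (ideal gas, T constant).
W = nRT ln(V₂/V₁) = 5.07×8.314×930×ln(7.29) = 77800 J.
Q = ΔU + W = 77800 J.
Net over both steps: W = 39700 J, Q = 67200 J, ΔU = 27400 J.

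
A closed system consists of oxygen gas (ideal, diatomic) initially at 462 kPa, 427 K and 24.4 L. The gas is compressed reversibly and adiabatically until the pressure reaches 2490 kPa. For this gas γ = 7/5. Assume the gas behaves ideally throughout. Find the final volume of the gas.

Adiabatic: T₂/T₁ = (P₂/P₁)^((γ−1)/γ) ⇒ T₂ = 427×(5.39)^0.286 = 691 K; V₂ = 7.33 L.

7.33 L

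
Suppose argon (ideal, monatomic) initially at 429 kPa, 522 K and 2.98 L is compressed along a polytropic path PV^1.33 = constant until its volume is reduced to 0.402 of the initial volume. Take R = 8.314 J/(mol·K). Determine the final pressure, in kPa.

Polytropic n=1.33: T₂ = T₁(V₁/V₂)^(n−1) = 522×(2.49)^0.33 = 705 K; P₂ = P₁(V₁/V₂)^n = 1440 kPa.

1440 kPa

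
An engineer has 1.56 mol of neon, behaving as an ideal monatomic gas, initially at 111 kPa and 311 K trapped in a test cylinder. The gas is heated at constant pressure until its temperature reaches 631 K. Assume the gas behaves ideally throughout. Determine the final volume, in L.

73.7 L

V₁ = nRT₁/P₁ = 1.56×8.314×311/111 = 36.3 L.
Isobaric: P stays 111 kPa; V/T = const ⇒ T₂ = 631 K, V₂ = 73.7 L.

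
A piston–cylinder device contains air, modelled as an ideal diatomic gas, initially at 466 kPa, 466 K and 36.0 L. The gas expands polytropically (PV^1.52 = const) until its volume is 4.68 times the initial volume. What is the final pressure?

44.6 kPa

Polytropic n=1.52: T₂ = T₁(V₁/V₂)^(n−1) = 466×(0.214)^0.52 = 209 K; P₂ = P₁(V₁/V₂)^n = 44.6 kPa.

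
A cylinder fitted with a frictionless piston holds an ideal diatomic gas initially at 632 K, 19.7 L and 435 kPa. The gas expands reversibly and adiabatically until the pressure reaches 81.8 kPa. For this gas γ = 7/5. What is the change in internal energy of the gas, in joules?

n = P₁V₁/(RT₁) = 435×19.7/(8.314×632) = 1.63 mol.
Adiabatic: T₂/T₁ = (P₂/P₁)^((γ−1)/γ) ⇒ T₂ = 632×(0.188)^0.286 = 392 K; V₂ = 65.0 L.
For an ideal gas ΔU = nCvΔT with Cv = (5/2)R = 20.8 J/(mol·K).
ΔU = 1.63×20.8×(392−632) = -8130 J.

-8130 J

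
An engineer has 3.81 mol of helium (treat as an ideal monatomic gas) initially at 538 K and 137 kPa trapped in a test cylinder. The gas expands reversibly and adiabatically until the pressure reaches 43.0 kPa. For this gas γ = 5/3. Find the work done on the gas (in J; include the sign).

V₁ = nRT₁/P₁ = 3.81×8.314×538/137 = 124 L.
Adiabatic: T₂/T₁ = (P₂/P₁)^((γ−1)/γ) ⇒ T₂ = 538×(0.314)^0.400 = 338 K; V₂ = 249 L.
ΔU = nCvΔT = 3.81×12.5×(338−538) = -9480 J.
Q = 0 for an adiabatic process, so W = −ΔU = 9480 J.
Work done on the gas = −W_by = -9480 J.

-9480 J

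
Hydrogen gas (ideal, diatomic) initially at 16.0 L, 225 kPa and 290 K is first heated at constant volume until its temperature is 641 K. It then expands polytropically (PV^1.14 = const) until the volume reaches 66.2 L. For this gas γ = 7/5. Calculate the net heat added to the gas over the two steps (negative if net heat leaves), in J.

17600 J

n = P₁V₁/(RT₁) = 225×16.0/(8.314×290) = 1.49 mol.
Step 1 — Isochoric: V stays 16.0 L; P/T = const ⇒ T₂ = 641 K, P₂ = 497 kPa.
W = 0 (no volume change).
ΔU = nCvΔT = 1.49×20.8×(641−290) = 10900 J.
Q = ΔU = 10900 J.
State after step 1: P = 497 kPa, V = 16.0 L, T = 641 K.
Step 2 — Polytropic n=1.14: T₂ = T₁(V₁/V₂)^(n−1) = 641×(0.242)^0.14 = 525 K; P₂ = P₁(V₁/V₂)^n = 98.5 kPa.
W = (P₁V₁−P₂V₂)/(n−1) = (497×16.0−98.5×66.2)/0.14 = 10200 J.
ΔU = nCvΔT = 1.49×20.8×(525−641) = -3590 J.
Q = ΔU + W = 6660 J.
Net over both steps: W = 10200 J, Q = 17600 J, ΔU = 7310 J.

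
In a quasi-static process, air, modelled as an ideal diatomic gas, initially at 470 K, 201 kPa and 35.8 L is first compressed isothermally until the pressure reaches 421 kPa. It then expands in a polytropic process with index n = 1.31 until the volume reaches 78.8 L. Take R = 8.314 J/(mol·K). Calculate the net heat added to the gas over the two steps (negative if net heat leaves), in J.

-3350 J

n = P₁V₁/(RT₁) = 201×35.8/(8.314×470) = 1.84 mol.
Step 1 — Isothermal: T stays 470 K; PV = const ⇒ V₂ = 17.1 L, P₂ = 421 kPa.
ΔU = 0 (ideal gas, T constant).
W = nRT ln(V₂/V₁) = 1.84×8.314×470×ln(0.477) = -5320 J.
Q = ΔU + W = -5320 J.
State after step 1: P = 421 kPa, V = 17.1 L, T = 470 K.
Step 2 — Polytropic n=1.31: T₂ = T₁(V₁/V₂)^(n−1) = 470×(0.217)^0.31 = 293 K; P₂ = P₁(V₁/V₂)^n = 56.9 kPa.
W = (P₁V₁−P₂V₂)/(n−1) = (421×17.1−56.9×78.8)/0.31 = 8760 J.
ΔU = nCvΔT = 1.84×20.8×(293−470) = -6790 J.
Q = ΔU + W = 1970 J.
Net over both steps: W = 3440 J, Q = -3350 J, ΔU = -6790 J.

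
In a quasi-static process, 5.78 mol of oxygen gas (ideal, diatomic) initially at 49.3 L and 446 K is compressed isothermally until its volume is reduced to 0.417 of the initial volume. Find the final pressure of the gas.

1040 kPa

P₁ = nRT₁/V₁ = 5.78×8.314×446/49.3 = 435 kPa.
Isothermal: T stays 446 K; PV = const ⇒ V₂ = 20.6 L, P₂ = 1040 kPa.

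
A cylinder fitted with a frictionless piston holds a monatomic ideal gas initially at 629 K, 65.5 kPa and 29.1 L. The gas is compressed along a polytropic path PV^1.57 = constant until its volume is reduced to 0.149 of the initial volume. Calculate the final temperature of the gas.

1860 K

Polytropic n=1.57: T₂ = T₁(V₁/V₂)^(n−1) = 629×(6.71)^0.57 = 1860 K; P₂ = P₁(V₁/V₂)^n = 1300 kPa.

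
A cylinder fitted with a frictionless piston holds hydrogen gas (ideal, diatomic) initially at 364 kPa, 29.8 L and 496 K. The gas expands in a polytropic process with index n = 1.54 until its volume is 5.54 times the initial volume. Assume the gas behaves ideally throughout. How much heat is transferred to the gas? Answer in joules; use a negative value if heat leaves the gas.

-4240 J

n = P₁V₁/(RT₁) = 364×29.8/(8.314×496) = 2.63 mol.
Polytropic n=1.54: T₂ = T₁(V₁/V₂)^(n−1) = 496×(0.181)^0.54 = 197 K; P₂ = P₁(V₁/V₂)^n = 26.1 kPa.
W = (P₁V₁−P₂V₂)/(n−1) = (364×29.8−26.1×165)/0.54 = 12100 J.
ΔU = nCvΔT = 2.63×20.8×(197−496) = -16400 J.
Q = ΔU + W = -4240 J.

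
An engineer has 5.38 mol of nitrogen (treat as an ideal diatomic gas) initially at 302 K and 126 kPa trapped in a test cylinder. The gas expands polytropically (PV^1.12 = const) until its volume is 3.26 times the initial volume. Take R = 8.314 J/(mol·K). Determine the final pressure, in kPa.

33.5 kPa

V₁ = nRT₁/P₁ = 5.38×8.314×302/126 = 107 L.
Polytropic n=1.12: T₂ = T₁(V₁/V₂)^(n−1) = 302×(0.307)^0.12 = 262 K; P₂ = P₁(V₁/V₂)^n = 33.5 kPa.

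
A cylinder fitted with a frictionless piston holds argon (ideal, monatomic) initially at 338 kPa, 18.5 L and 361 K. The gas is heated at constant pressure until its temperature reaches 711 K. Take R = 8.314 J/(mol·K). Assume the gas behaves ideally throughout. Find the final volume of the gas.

Isobaric: P stays 338 kPa; V/T = const ⇒ T₂ = 711 K, V₂ = 36.4 L.

36.4 L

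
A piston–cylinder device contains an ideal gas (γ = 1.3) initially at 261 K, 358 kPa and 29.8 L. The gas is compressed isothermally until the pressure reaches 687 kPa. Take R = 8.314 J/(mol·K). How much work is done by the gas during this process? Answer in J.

-6950 J

n = P₁V₁/(RT₁) = 358×29.8/(8.314×261) = 4.92 mol.
Isothermal: T stays 261 K; PV = const ⇒ V₂ = 15.5 L, P₂ = 687 kPa.
W = nRT ln(V₂/V₁) = 4.92×8.314×261×ln(0.521) = -6950 J.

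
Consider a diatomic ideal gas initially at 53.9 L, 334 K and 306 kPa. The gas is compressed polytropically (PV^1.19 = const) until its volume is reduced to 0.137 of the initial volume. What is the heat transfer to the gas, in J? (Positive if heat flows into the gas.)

-20900 J

n = P₁V₁/(RT₁) = 306×53.9/(8.314×334) = 5.94 mol.
Polytropic n=1.19: T₂ = T₁(V₁/V₂)^(n−1) = 334×(7.30)^0.19 = 487 K; P₂ = P₁(V₁/V₂)^n = 3260 kPa.
W = (P₁V₁−P₂V₂)/(n−1) = (306×53.9−3260×7.38)/0.19 = -39800 J.
ΔU = nCvΔT = 5.94×20.8×(487−334) = 18900 J.
Q = ΔU + W = -20900 J.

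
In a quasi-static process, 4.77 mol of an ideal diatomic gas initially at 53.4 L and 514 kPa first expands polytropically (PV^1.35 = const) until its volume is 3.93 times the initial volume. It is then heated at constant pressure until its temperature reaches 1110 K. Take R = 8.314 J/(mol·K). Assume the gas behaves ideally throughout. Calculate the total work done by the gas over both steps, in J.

T₁ = P₁V₁/(nR) = 514×53.4/(4.77×8.314) = 692 K.
Step 1 — Polytropic n=1.35: T₂ = T₁(V₁/V₂)^(n−1) = 692×(0.254)^0.35 = 429 K; P₂ = P₁(V₁/V₂)^n = 81.0 kPa.
W = (P₁V₁−P₂V₂)/(n−1) = (514×53.4−81.0×210)/0.35 = 29800 J.
ΔU = nCvΔT = 4.77×20.8×(429−692) = -26100 J.
Q = ΔU + W = 3730 J.
State after step 1: P = 81.0 kPa, V = 210 L, T = 429 K.
Step 2 — Isobaric: P stays 81.0 kPa; V/T = const ⇒ T₂ = 1110 K, V₂ = 543 L.
W = PΔV = 81.0×(543−210) kPa·L = 27000 J.
ΔU = nCvΔT = 4.77×20.8×(1110−429) = 67500 J.
Q = ΔU + W = nCpΔT = 94600 J.
Net over both steps: W = 56900 J, Q = 98300 J, ΔU = 41400 J.

56900 J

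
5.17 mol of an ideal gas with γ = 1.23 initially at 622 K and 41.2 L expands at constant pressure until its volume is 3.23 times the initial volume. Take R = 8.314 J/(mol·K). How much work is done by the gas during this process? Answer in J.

59600 J

P₁ = nRT₁/V₁ = 5.17×8.314×622/41.2 = 649 kPa.
Isobaric: P stays 649 kPa; V/T = const ⇒ T₂ = 2010 K, V₂ = 133 L.
W = PΔV = 649×(133−41.2) kPa·L = 59600 J.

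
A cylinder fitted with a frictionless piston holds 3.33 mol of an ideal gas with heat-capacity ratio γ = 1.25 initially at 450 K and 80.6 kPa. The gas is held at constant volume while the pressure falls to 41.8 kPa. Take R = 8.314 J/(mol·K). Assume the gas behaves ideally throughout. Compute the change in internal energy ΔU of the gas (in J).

-24000 J

V₁ = nRT₁/P₁ = 3.33×8.314×450/80.6 = 155 L.
Isochoric: V stays 155 L; P/T = const ⇒ T₂ = 233 K, P₂ = 41.8 kPa.
For an ideal gas ΔU = nCvΔT with Cv = R/(γ−1) = 33.3 J/(mol·K).
ΔU = 3.33×33.3×(233−450) = -24000 J.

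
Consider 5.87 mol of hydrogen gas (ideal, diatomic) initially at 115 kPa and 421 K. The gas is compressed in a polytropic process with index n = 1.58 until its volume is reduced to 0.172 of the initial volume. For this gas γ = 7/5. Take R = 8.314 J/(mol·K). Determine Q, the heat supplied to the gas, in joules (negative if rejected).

28300 J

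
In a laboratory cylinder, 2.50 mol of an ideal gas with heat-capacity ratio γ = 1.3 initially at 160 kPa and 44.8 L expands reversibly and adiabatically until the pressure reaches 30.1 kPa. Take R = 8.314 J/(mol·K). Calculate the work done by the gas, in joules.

T₁ = P₁V₁/(nR) = 160×44.8/(2.50×8.314) = 345 K.
Adiabatic: T₂/T₁ = (P₂/P₁)^((γ−1)/γ) ⇒ T₂ = 345×(0.188)^0.231 = 235 K; V₂ = 162 L.
ΔU = nCvΔT = 2.50×27.7×(235−345) = -7640 J.
Q = 0 for an adiabatic process, so W = −ΔU = 7640 J.

7640 J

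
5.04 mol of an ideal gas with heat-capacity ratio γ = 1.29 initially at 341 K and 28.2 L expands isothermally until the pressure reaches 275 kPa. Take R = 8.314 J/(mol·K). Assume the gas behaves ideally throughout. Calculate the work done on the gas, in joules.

-8730 J

P₁ = nRT₁/V₁ = 5.04×8.314×341/28.2 = 507 kPa.
Isothermal: T stays 341 K; PV = const ⇒ V₂ = 52.0 L, P₂ = 275 kPa.
W = nRT ln(V₂/V₁) = 5.04×8.314×341×ln(1.84) = 8730 J.
Work done on the gas = −W_by = -8730 J.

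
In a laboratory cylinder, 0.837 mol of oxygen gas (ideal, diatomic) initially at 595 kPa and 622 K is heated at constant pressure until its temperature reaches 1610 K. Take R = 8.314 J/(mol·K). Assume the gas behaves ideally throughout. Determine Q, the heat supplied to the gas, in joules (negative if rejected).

24100 J

V₁ = nRT₁/P₁ = 0.837×8.314×622/595 = 7.27 L.
Isobaric: P stays 595 kPa; V/T = const ⇒ T₂ = 1610 K, V₂ = 18.8 L.
W = PΔV = 595×(18.8−7.27) kPa·L = 6880 J.
ΔU = nCvΔT = 0.837×20.8×(1610−622) = 17200 J.
Q = ΔU + W = nCpΔT = 24100 J.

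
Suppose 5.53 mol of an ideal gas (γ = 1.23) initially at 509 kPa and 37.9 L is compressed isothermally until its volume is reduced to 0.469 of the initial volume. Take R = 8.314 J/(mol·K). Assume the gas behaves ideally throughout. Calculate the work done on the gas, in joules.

T₁ = P₁V₁/(nR) = 509×37.9/(5.53×8.314) = 420 K.
Isothermal: T stays 420 K; PV = const ⇒ V₂ = 17.8 L, P₂ = 1090 kPa.
W = nRT ln(V₂/V₁) = 5.53×8.314×420×ln(0.469) = -14600 J.
Work done on the gas = −W_by = 14600 J.

14600 J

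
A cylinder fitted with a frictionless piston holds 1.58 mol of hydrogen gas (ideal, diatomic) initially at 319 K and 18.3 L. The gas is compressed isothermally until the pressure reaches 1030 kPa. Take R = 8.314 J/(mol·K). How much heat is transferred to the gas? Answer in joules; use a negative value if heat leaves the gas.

-6300 J

P₁ = nRT₁/V₁ = 1.58×8.314×319/18.3 = 229 kPa.
Isothermal: T stays 319 K; PV = const ⇒ V₂ = 4.07 L, P₂ = 1030 kPa.
ΔU = 0 (ideal gas, T constant).
W = nRT ln(V₂/V₁) = 1.58×8.314×319×ln(0.222) = -6300 J.
Q = ΔU + W = -6300 J.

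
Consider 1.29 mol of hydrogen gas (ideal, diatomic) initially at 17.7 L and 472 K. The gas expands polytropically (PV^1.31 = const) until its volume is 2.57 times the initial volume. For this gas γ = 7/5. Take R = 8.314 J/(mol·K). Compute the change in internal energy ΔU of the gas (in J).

P₁ = nRT₁/V₁ = 1.29×8.314×472/17.7 = 286 kPa.
Polytropic n=1.31: T₂ = T₁(V₁/V₂)^(n−1) = 472×(0.389)^0.31 = 352 K; P₂ = P₁(V₁/V₂)^n = 83.1 kPa.
For an ideal gas ΔU = nCvΔT with Cv = (5/2)R = 20.8 J/(mol·K).
ΔU = 1.29×20.8×(352−472) = -3210 J.

-3210 J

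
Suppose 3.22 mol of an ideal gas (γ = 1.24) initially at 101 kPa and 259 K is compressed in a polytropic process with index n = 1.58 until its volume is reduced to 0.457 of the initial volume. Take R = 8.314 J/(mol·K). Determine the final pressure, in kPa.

V₁ = nRT₁/P₁ = 3.22×8.314×259/101 = 68.7 L.
Polytropic n=1.58: T₂ = T₁(V₁/V₂)^(n−1) = 259×(2.19)^0.58 = 408 K; P₂ = P₁(V₁/V₂)^n = 348 kPa.

348 kPa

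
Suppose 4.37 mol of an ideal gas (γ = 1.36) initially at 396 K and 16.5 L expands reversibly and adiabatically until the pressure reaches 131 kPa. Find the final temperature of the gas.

240 K

P₁ = nRT₁/V₁ = 4.37×8.314×396/16.5 = 872 kPa.
Adiabatic: T₂/T₁ = (P₂/P₁)^((γ−1)/γ) ⇒ T₂ = 396×(0.150)^0.265 = 240 K; V₂ = 66.5 L.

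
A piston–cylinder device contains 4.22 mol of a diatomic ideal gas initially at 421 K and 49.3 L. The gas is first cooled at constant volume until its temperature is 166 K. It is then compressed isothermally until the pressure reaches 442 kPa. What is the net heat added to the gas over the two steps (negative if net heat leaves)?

P₁ = nRT₁/V₁ = 4.22×8.314×421/49.3 = 300 kPa.
Step 1 — Isochoric: V stays 49.3 L; P/T = const ⇒ T₂ = 166 K, P₂ = 118 kPa.
W = 0 (no volume change).
ΔU = nCvΔT = 4.22×20.8×(166−421) = -22400 J.
Q = ΔU = -22400 J.
State after step 1: P = 118 kPa, V = 49.3 L, T = 166 K.
Step 2 — Isothermal: T stays 166 K; PV = const ⇒ V₂ = 13.2 L, P₂ = 442 kPa.
ΔU = 0 (ideal gas, T constant).
W = nRT ln(V₂/V₁) = 4.22×8.314×166×ln(0.267) = -7680 J.
Q = ΔU + W = -7680 J.
Net over both steps: W = -7680 J, Q = -30100 J, ΔU = -22400 J.

-30100 J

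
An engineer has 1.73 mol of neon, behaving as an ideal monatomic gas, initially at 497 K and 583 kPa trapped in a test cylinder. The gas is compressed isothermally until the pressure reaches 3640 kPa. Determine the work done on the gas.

V₁ = nRT₁/P₁ = 1.73×8.314×497/583 = 12.3 L.
Isothermal: T stays 497 K; PV = const ⇒ V₂ = 1.96 L, P₂ = 3640 kPa.
W = nRT ln(V₂/V₁) = 1.73×8.314×497×ln(0.160) = -13100 J.
Work done on the gas = −W_by = 13100 J.

13100 J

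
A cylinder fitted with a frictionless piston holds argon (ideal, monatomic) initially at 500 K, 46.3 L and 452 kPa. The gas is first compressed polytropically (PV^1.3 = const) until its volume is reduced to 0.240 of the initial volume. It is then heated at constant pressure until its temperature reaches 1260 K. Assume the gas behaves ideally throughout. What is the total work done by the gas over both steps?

-16700 J

n = P₁V₁/(RT₁) = 452×46.3/(8.314×500) = 5.03 mol.
Step 1 — Polytropic n=1.3: T₂ = T₁(V₁/V₂)^(n−1) = 500×(4.17)^0.30 = 767 K; P₂ = P₁(V₁/V₂)^n = 2890 kPa.
W = (P₁V₁−P₂V₂)/(n−1) = (452×46.3−2890×11.1)/0.30 = -37300 J.
ΔU = nCvΔT = 5.03×12.5×(767−500) = 16800 J.
Q = ΔU + W = -20500 J.
State after step 1: P = 2890 kPa, V = 11.1 L, T = 767 K.
Step 2 — Isobaric: P stays 2890 kPa; V/T = const ⇒ T₂ = 1260 K, V₂ = 18.2 L.
W = PΔV = 2890×(18.2−11.1) kPa·L = 20600 J.
ΔU = nCvΔT = 5.03×12.5×(1260−767) = 30900 J.
Q = ΔU + W = nCpΔT = 51600 J.
Net over both steps: W = -16700 J, Q = 31100 J, ΔU = 47700 J.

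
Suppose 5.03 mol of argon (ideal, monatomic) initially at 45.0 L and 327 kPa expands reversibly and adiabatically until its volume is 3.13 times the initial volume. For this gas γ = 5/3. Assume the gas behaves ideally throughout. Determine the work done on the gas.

-11800 J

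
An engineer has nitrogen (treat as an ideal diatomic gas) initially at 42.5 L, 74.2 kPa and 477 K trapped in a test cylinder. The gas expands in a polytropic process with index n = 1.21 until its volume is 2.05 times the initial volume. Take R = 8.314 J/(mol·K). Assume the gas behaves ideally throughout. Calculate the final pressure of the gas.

31.1 kPa

Polytropic n=1.21: T₂ = T₁(V₁/V₂)^(n−1) = 477×(0.488)^0.21 = 410 K; P₂ = P₁(V₁/V₂)^n = 31.1 kPa.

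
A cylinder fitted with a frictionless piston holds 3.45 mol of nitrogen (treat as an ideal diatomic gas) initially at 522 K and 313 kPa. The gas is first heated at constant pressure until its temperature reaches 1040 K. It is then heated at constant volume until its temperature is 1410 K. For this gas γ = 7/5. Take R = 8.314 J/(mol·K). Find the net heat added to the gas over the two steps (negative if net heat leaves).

78500 J

V₁ = nRT₁/P₁ = 3.45×8.314×522/313 = 47.8 L.
Step 1 — Isobaric: P stays 313 kPa; V/T = const ⇒ T₂ = 1040 K, V₂ = 95.3 L.
W = PΔV = 313×(95.3−47.8) kPa·L = 14900 J.
ΔU = nCvΔT = 3.45×20.8×(1040−522) = 37100 J.
Q = ΔU + W = nCpΔT = 52000 J.
State after step 1: P = 313 kPa, V = 95.3 L, T = 1040 K.
Step 2 — Isochoric: V stays 95.3 L; P/T = const ⇒ T₂ = 1410 K, P₂ = 424 kPa.
W = 0 (no volume change).
ΔU = nCvΔT = 3.45×20.8×(1410−1040) = 26500 J.
Q = ΔU = 26500 J.
Net over both steps: W = 14900 J, Q = 78500 J, ΔU = 63700 J.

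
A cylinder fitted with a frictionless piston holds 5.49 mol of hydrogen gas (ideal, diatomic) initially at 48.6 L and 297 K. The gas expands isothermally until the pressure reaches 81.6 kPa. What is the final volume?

166 L

P₁ = nRT₁/V₁ = 5.49×8.314×297/48.6 = 279 kPa.
Isothermal: T stays 297 K; PV = const ⇒ V₂ = 166 L, P₂ = 81.6 kPa.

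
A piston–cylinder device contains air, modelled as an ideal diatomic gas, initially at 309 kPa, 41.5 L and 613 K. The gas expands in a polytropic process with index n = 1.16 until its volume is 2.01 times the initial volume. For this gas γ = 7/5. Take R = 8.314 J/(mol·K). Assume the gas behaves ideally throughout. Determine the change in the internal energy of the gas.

n = P₁V₁/(RT₁) = 309×41.5/(8.314×613) = 2.52 mol.
Polytropic n=1.16: T₂ = T₁(V₁/V₂)^(n−1) = 613×(0.498)^0.16 = 548 K; P₂ = P₁(V₁/V₂)^n = 137 kPa.
For an ideal gas ΔU = nCvΔT with Cv = (5/2)R = 20.8 J/(mol·K).
ΔU = 2.52×20.8×(548−613) = -3390 J.

-3390 J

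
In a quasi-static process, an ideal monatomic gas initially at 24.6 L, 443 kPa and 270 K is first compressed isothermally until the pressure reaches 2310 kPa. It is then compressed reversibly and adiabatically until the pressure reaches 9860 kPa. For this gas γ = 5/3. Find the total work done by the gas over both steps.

n = P₁V₁/(RT₁) = 443×24.6/(8.314×270) = 4.85 mol.
Step 1 — Isothermal: T stays 270 K; PV = const ⇒ V₂ = 4.72 L, P₂ = 2310 kPa.
ΔU = 0 (ideal gas, T constant).
W = nRT ln(V₂/V₁) = 4.85×8.314×270×ln(0.192) = -18000 J.
Q = ΔU + W = -18000 J.
State after step 1: P = 2310 kPa, V = 4.72 L, T = 270 K.
Step 2 — Adiabatic: T₂/T₁ = (P₂/P₁)^((γ−1)/γ) ⇒ T₂ = 270×(4.27)^0.400 = 482 K; V₂ = 1.98 L.
ΔU = nCvΔT = 4.85×12.5×(482−270) = 12900 J.
Q = 0 for an adiabatic process, so W = −ΔU = -12900 J.
Net over both steps: W = -30900 J, Q = -18000 J, ΔU = 12900 J.

-30900 J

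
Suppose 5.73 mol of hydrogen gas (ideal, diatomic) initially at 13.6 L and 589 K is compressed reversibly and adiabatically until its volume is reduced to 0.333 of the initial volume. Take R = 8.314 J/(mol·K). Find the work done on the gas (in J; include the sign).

P₁ = nRT₁/V₁ = 5.73×8.314×589/13.6 = 2060 kPa.
Adiabatic: TV^(γ−1) = const ⇒ T₂ = 589×(3.00)^0.400 = 914 K; PV^γ = const ⇒ P₂ = 9620 kPa.
ΔU = nCvΔT = 5.73×20.8×(914−589) = 38800 J.
Q = 0 for an adiabatic process, so W = −ΔU = -38800 J.
Work done on the gas = −W_by = 38800 J.

38800 J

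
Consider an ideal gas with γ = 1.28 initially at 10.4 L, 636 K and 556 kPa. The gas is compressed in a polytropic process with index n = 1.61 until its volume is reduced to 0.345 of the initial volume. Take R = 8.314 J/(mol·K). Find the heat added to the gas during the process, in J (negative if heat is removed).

10200 J

n = P₁V₁/(RT₁) = 556×10.4/(8.314×636) = 1.09 mol.
Polytropic n=1.61: T₂ = T₁(V₁/V₂)^(n−1) = 636×(2.90)^0.61 = 1220 K; P₂ = P₁(V₁/V₂)^n = 3080 kPa.
W = (P₁V₁−P₂V₂)/(n−1) = (556×10.4−3080×3.59)/0.61 = -8660 J.
ΔU = nCvΔT = 1.09×29.7×(1220−636) = 18900 J.
Q = ΔU + W = 10200 J.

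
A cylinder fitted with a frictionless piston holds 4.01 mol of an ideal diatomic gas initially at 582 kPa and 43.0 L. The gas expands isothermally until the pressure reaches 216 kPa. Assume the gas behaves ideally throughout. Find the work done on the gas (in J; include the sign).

-24800 J

T₁ = P₁V₁/(nR) = 582×43.0/(4.01×8.314) = 751 K.
Isothermal: T stays 751 K; PV = const ⇒ V₂ = 116 L, P₂ = 216 kPa.
W = nRT ln(V₂/V₁) = 4.01×8.314×751×ln(2.69) = 24800 J.
Work done on the gas = −W_by = -24800 J.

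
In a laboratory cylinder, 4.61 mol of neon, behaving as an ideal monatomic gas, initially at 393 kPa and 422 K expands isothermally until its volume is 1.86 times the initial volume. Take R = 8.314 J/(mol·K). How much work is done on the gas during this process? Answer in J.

V₁ = nRT₁/P₁ = 4.61×8.314×422/393 = 41.2 L.
Isothermal: T stays 422 K; PV = const ⇒ V₂ = 76.5 L, P₂ = 211 kPa.
W = nRT ln(V₂/V₁) = 4.61×8.314×422×ln(1.86) = 10000 J.
Work done on the gas = −W_by = -10000 J.

-10000 J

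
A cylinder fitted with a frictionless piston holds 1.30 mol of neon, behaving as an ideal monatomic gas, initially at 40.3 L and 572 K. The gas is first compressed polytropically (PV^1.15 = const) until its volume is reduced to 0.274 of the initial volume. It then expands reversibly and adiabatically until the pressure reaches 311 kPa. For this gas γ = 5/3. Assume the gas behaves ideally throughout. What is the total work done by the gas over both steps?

-5810 J

P₁ = nRT₁/V₁ = 1.30×8.314×572/40.3 = 153 kPa.
Step 1 — Polytropic n=1.15: T₂ = T₁(V₁/V₂)^(n−1) = 572×(3.65)^0.15 = 695 K; P₂ = P₁(V₁/V₂)^n = 680 kPa.
W = (P₁V₁−P₂V₂)/(n−1) = (153×40.3−680×11.0)/0.15 = -8830 J.
ΔU = nCvΔT = 1.30×12.5×(695−572) = 1990 J.
Q = ΔU + W = -6850 J.
State after step 1: P = 680 kPa, V = 11.0 L, T = 695 K.
Step 2 — Adiabatic: T₂/T₁ = (P₂/P₁)^((γ−1)/γ) ⇒ T₂ = 695×(0.457)^0.400 = 508 K; V₂ = 17.7 L.
ΔU = nCvΔT = 1.30×12.5×(508−695) = -3030 J.
Q = 0 for an adiabatic process, so W = −ΔU = 3030 J.
Net over both steps: W = -5810 J, Q = -6850 J, ΔU = -1040 J.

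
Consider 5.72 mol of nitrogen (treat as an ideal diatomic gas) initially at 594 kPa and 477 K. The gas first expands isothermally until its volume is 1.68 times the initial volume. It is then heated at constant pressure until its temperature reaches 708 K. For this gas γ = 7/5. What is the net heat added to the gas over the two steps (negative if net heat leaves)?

50200 J

V₁ = nRT₁/P₁ = 5.72×8.314×477/594 = 38.2 L.
Step 1 — Isothermal: T stays 477 K; PV = const ⇒ V₂ = 64.2 L, P₂ = 354 kPa.
ΔU = 0 (ideal gas, T constant).
W = nRT ln(V₂/V₁) = 5.72×8.314×477×ln(1.68) = 11800 J.
Q = ΔU + W = 11800 J.
State after step 1: P = 354 kPa, V = 64.2 L, T = 477 K.
Step 2 — Isobaric: P stays 354 kPa; V/T = const ⇒ T₂ = 708 K, V₂ = 95.2 L.
W = PΔV = 354×(95.2−64.2) kPa·L = 11000 J.
ΔU = nCvΔT = 5.72×20.8×(708−477) = 27500 J.
Q = ΔU + W = nCpΔT = 38400 J.
Net over both steps: W = 22800 J, Q = 50200 J, ΔU = 27500 J.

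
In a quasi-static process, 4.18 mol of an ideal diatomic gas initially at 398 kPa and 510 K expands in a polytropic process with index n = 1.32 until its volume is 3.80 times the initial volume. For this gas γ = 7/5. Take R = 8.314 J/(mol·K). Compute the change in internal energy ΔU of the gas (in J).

V₁ = nRT₁/P₁ = 4.18×8.314×510/398 = 44.5 L.
Polytropic n=1.32: T₂ = T₁(V₁/V₂)^(n−1) = 510×(0.263)^0.32 = 333 K; P₂ = P₁(V₁/V₂)^n = 68.3 kPa.
For an ideal gas ΔU = nCvΔT with Cv = (5/2)R = 20.8 J/(mol·K).
ΔU = 4.18×20.8×(333−510) = -15400 J.

-15400 J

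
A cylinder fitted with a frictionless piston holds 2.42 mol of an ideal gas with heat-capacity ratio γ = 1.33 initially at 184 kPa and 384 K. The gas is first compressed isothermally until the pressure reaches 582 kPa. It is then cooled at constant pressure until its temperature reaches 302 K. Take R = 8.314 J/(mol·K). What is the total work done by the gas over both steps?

-10500 J

V₁ = nRT₁/P₁ = 2.42×8.314×384/184 = 42.0 L.
Step 1 — Isothermal: T stays 384 K; PV = const ⇒ V₂ = 13.3 L, P₂ = 582 kPa.
ΔU = 0 (ideal gas, T constant).
W = nRT ln(V₂/V₁) = 2.42×8.314×384×ln(0.316) = -8900 J.
Q = ΔU + W = -8900 J.
State after step 1: P = 582 kPa, V = 13.3 L, T = 384 K.
Step 2 — Isobaric: P stays 582 kPa; V/T = const ⇒ T₂ = 302 K, V₂ = 10.4 L.
W = PΔV = 582×(10.4−13.3) kPa·L = -1650 J.
ΔU = nCvΔT = 2.42×25.2×(302−384) = -5000 J.
Q = ΔU + W = nCpΔT = -6650 J.
Net over both steps: W = -10500 J, Q = -15500 J, ΔU = -5000 J.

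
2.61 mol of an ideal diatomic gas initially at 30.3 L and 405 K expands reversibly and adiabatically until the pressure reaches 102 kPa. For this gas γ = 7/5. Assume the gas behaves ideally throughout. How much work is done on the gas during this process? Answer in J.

-5670 J

P₁ = nRT₁/V₁ = 2.61×8.314×405/30.3 = 290 kPa.
Adiabatic: T₂/T₁ = (P₂/P₁)^((γ−1)/γ) ⇒ T₂ = 405×(0.352)^0.286 = 300 K; V₂ = 63.9 L.
ΔU = nCvΔT = 2.61×20.8×(300−405) = -5670 J.
Q = 0 for an adiabatic process, so W = −ΔU = 5670 J.
Work done on the gas = −W_by = -5670 J.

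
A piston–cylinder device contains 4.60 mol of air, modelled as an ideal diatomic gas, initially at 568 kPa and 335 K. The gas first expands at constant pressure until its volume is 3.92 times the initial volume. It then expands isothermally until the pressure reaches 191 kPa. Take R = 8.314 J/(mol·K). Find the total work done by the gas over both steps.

92100 J

V₁ = nRT₁/P₁ = 4.60×8.314×335/568 = 22.6 L.
Step 1 — Isobaric: P stays 568 kPa; V/T = const ⇒ T₂ = 1310 K, V₂ = 88.4 L.
W = PΔV = 568×(88.4−22.6) kPa·L = 37400 J.
ΔU = nCvΔT = 4.60×20.8×(1310−335) = 93500 J.
Q = ΔU + W = nCpΔT = 131000 J.
State after step 1: P = 568 kPa, V = 88.4 L, T = 1310 K.
Step 2 — Isothermal: T stays 1310 K; PV = const ⇒ V₂ = 263 L, P₂ = 191 kPa.
ΔU = 0 (ideal gas, T constant).
W = nRT ln(V₂/V₁) = 4.60×8.314×1310×ln(2.97) = 54700 J.
Q = ΔU + W = 54700 J.
Net over both steps: W = 92100 J, Q = 186000 J, ΔU = 93500 J.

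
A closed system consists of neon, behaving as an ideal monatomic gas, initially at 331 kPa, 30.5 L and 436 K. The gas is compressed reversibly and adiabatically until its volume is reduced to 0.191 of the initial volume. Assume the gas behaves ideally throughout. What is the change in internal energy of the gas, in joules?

n = P₁V₁/(RT₁) = 331×30.5/(8.314×436) = 2.79 mol.
Adiabatic: TV^(γ−1) = const ⇒ T₂ = 436×(5.24)^0.667 = 1310 K; PV^γ = const ⇒ P₂ = 5230 kPa.
For an ideal gas ΔU = nCvΔT with Cv = (3/2)R = 12.5 J/(mol·K).
ΔU = 2.79×12.5×(1310−436) = 30500 J.

30500 J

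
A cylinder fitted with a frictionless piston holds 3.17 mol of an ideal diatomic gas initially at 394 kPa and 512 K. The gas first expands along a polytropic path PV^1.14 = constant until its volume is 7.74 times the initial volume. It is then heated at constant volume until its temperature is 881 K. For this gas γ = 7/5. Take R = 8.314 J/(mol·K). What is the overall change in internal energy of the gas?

V₁ = nRT₁/P₁ = 3.17×8.314×512/394 = 34.2 L.
Step 1 — Polytropic n=1.14: T₂ = T₁(V₁/V₂)^(n−1) = 512×(0.129)^0.14 = 384 K; P₂ = P₁(V₁/V₂)^n = 38.2 kPa.
W = (P₁V₁−P₂V₂)/(n−1) = (394×34.2−38.2×265)/0.14 = 24000 J.
ΔU = nCvΔT = 3.17×20.8×(384−512) = -8400 J.
Q = ΔU + W = 15600 J.
State after step 1: P = 38.2 kPa, V = 265 L, T = 384 K.
Step 2 — Isochoric: V stays 265 L; P/T = const ⇒ T₂ = 881 K, P₂ = 87.6 kPa.
W = 0 (no volume change).
ΔU = nCvΔT = 3.17×20.8×(881−384) = 32700 J.
Q = ΔU = 32700 J.
Net over both steps: W = 24000 J, Q = 48300 J, ΔU = 24300 J.

24300 J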